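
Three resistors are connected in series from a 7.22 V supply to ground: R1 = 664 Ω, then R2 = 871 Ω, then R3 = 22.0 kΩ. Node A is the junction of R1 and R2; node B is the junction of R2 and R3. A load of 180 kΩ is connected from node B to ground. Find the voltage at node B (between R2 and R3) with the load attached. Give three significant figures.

V ≈ 6.70 V

At node B, R3 is in parallel with the load: R3‖R_L = 19600 Ω.
Below node A the resistance is R2 + (R3‖R_L) = 20470 Ω, so V_A = 7.22 × 20470/21140 = 6.993 V.
Then V_B = V_A × (R3‖R_L)/(R2 + R3‖R_L) = 6.993 × 19600/20470 = 6.70 V.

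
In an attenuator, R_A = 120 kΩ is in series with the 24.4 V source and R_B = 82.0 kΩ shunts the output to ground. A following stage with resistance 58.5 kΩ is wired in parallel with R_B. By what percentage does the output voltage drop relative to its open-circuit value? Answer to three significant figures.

The divider's output (Thévenin) resistance is R_A‖R_B = 48.71 kΩ.
Fractional drop under load = R_th/(R_th + R_L) = 48.71 / (48.71 + 58.5) = 0.4544.
So the output falls by 45.4 %.

45.4 %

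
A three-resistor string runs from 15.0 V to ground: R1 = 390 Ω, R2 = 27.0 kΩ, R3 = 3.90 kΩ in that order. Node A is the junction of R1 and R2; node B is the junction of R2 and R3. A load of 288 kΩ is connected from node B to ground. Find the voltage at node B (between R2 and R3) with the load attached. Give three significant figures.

V ≈ 1.85 V

At node B, R3 is in parallel with the load: R3‖R_L = 3848 Ω.
Below node A the resistance is R2 + (R3‖R_L) = 30850 Ω, so V_A = 15.0 × 30850/31240 = 14.81 V.
Then V_B = V_A × (R3‖R_L)/(R2 + R3‖R_L) = 14.81 × 3848/30850 = 1.85 V.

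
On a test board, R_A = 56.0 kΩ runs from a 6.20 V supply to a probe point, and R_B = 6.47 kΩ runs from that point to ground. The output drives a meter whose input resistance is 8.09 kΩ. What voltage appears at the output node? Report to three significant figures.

V_out ≈ 0.374 V

The load sits in parallel with R_B: R_B‖R_L = (6.47 × 8.09) / (6.47 + 8.09) = 3.595 kΩ.
V_out = 6.20 × 3.595 / (56.0 + 3.595) = 6.20 × 3.595/59.59 = 0.374 V.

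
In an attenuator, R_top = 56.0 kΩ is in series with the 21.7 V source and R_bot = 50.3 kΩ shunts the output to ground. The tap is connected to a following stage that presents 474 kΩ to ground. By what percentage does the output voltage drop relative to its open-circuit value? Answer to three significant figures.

The divider's output (Thévenin) resistance is R_top‖R_bot = 26.50 kΩ.
Fractional drop under load = R_th/(R_th + R_L) = 26.50 / (26.50 + 474) = 0.05294.
So the output falls by 5.29 %.

5.29 %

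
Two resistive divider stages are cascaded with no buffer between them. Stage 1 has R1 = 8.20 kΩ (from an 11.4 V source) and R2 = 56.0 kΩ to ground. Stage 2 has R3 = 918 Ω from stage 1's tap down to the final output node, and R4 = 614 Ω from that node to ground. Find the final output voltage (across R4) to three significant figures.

V_out ≈ 0.703 V

Stage 2 presents R3+R4 = 1532 Ω as a load on stage 1's tap.
Stage 1's lower leg becomes R2‖(R3+R4) = 1491 Ω, so V_mid = 11.4 × 1491/9691 = 1.754 V.
Stage 2 is itself unloaded: V_out = V_mid × R4/(R3+R4) = 1.754 × 614/1532 = 0.703 V.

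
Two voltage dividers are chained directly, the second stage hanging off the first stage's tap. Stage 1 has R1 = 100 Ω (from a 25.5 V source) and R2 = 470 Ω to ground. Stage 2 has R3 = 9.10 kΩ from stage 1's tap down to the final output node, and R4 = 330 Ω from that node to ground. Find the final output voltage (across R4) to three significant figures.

Stage 2 presents R3+R4 = 9430 Ω as a load on stage 1's tap.
Stage 1's lower leg becomes R2‖(R3+R4) = 447.7 Ω, so V_mid = 25.5 × 447.7/547.7 = 20.84 V.
Stage 2 is itself unloaded: V_out = V_mid × R4/(R3+R4) = 20.84 × 330/9430 = 0.729 V.

V_out ≈ 0.729 V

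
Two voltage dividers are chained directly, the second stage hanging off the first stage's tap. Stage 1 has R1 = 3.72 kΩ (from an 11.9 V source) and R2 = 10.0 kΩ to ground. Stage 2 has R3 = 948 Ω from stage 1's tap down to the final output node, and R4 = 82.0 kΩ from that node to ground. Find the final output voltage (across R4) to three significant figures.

Stage 2 presents R3+R4 = 82950 Ω as a load on stage 1's tap.
Stage 1's lower leg becomes R2‖(R3+R4) = 8924 Ω, so V_mid = 11.9 × 8924/12640 = 8.399 V.
Stage 2 is itself unloaded: V_out = V_mid × R4/(R3+R4) = 8.399 × 82000/82950 = 8.30 V.

V_out ≈ 8.30 V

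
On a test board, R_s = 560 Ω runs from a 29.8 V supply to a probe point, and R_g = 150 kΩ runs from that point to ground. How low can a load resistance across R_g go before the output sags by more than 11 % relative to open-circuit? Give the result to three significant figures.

Output resistance R_th = R_s‖R_g = (560 × 150000)/150600 = 557.9 Ω.
The fractional drop is R_th/(R_th + R_L); requiring this ≤ 0.110 gives R_L ≥ R_th(1/0.110 − 1) = 557.9 × 8.091 = 4.51 kΩ.

R_L(min) ≈ 4.51 kΩ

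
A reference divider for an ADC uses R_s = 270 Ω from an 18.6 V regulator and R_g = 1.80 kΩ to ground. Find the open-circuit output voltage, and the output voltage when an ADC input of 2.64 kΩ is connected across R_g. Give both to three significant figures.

Unloaded: 16.2 V; loaded: 14.9 V

Open-circuit: V = 18.6 × 1800/(270 + 1800) = 16.2 V.
With the load, R_g becomes R_g‖R_L = 1070 Ω, so V = 18.6 × 1070/1340 = 14.9 V.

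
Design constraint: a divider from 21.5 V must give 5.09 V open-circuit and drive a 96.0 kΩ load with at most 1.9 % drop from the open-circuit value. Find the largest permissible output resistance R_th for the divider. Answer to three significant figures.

R_th ≤ 1.86 kΩ

Loading drop = R_th/(R_th + R_L) ≤ 0.0190, so R_th ≤ R_L · ε/(1−ε) = 96.0 kΩ × 0.0190/0.9810 = 1.86 kΩ.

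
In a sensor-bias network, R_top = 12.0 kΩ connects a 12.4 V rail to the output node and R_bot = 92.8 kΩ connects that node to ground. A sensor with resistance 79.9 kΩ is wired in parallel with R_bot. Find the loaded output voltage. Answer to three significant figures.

The load sits in parallel with R_bot: R_bot‖R_L = (92.8 × 79.9) / (92.8 + 79.9) = 42.93 kΩ.
V_out = 12.4 × 42.93 / (12.0 + 42.93) = 12.4 × 42.93/54.93 = 9.69 V.
(Unloaded it would have been 11.0 V.)

V_out ≈ 9.69 V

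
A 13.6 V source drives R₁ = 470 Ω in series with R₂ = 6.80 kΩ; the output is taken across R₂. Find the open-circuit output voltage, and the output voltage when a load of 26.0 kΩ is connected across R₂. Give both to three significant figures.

Open-circuit: V = 13.6 × 6800/(470 + 6800) = 12.7 V.
With the load, R₂ becomes R₂‖R_L = 5390 Ω, so V = 13.6 × 5390/5860 = 12.5 V.

Unloaded: 12.7 V; loaded: 12.5 V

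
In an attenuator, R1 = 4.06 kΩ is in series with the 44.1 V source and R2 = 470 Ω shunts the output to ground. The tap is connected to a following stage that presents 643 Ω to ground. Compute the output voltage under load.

V_out ≈ 2.76 V

The load sits in parallel with R2: R2‖R_L = (470 × 643) / (470 + 643) = 271.5 Ω.
V_out = 44.1 × 271.5 / (4060 + 271.5) = 44.1 × 271.5/4332 = 2.76 V.
(Unloaded it would have been 4.58 V.)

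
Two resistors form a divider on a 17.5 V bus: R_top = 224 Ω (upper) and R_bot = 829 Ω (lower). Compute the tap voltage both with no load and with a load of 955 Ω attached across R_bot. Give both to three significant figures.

Unloaded: 13.8 V; loaded: 11.6 V

Open-circuit: V = 17.5 × 829/(224 + 829) = 13.8 V.
With the load, R_bot becomes R_bot‖R_L = 443.8 Ω, so V = 17.5 × 443.8/667.8 = 11.6 V.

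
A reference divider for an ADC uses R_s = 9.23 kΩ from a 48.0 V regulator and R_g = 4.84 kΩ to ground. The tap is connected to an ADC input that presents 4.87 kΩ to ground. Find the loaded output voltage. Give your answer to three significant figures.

The load sits in parallel with R_g: R_g‖R_L = (4.84 × 4.87) / (4.84 + 4.87) = 2.427 kΩ.
V_out = 48.0 × 2.427 / (9.23 + 2.427) = 48.0 × 2.427/11.66 = 10.0 V.

V_out ≈ 10.0 V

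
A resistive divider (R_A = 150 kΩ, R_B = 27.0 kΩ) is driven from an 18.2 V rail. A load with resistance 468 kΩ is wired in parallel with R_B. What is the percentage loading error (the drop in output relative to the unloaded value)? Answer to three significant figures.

4.66 %

The divider's output (Thévenin) resistance is R_A‖R_B = 22.88 kΩ.
Fractional drop under load = R_th/(R_th + R_L) = 22.88 / (22.88 + 468) = 0.04661.
So the output falls by 4.66 %.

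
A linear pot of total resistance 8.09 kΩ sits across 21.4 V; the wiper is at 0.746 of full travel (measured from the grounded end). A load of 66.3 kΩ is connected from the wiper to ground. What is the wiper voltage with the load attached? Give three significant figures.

V ≈ 15.6 V

The wiper splits the pot into (1−α)R = 2.055 kΩ above and αR = 6.035 kΩ below.
Lower section ‖ load = 5.532 kΩ.
V_wiper = 21.4 × 5.532/(2.055 + 5.532) = 15.6 V.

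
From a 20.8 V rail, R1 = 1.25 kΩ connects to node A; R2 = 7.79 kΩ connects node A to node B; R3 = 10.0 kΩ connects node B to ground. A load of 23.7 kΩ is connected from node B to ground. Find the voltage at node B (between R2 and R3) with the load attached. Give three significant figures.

At node B, R3 is in parallel with the load: R3‖R_L = 7.033 kΩ.
Below node A the resistance is R2 + (R3‖R_L) = 14.82 kΩ, so V_A = 20.8 × 14.82/16.07 = 19.18 V.
Then V_B = V_A × (R3‖R_L)/(R2 + R3‖R_L) = 19.18 × 7.033/14.82 = 9.10 V.

V ≈ 9.10 V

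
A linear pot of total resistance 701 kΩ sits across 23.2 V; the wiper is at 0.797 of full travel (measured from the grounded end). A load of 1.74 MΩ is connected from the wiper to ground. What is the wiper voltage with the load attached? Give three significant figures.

The wiper splits the pot into (1−α)R = 142.3 kΩ above and αR = 558.7 kΩ below.
Lower section ‖ load = 422.9 kΩ.
V_wiper = 23.2 × 422.9/(142.3 + 422.9) = 17.4 V.

V ≈ 17.4 V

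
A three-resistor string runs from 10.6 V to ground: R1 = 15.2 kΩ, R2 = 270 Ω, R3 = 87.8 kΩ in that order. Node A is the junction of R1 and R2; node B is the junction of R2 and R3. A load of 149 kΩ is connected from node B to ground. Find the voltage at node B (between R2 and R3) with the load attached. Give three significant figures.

At node B, R3 is in parallel with the load: R3‖R_L = 55250 Ω.
Below node A the resistance is R2 + (R3‖R_L) = 55520 Ω, so V_A = 10.6 × 55520/70720 = 8.322 V.
Then V_B = V_A × (R3‖R_L)/(R2 + R3‖R_L) = 8.322 × 55250/55520 = 8.28 V.

V ≈ 8.28 V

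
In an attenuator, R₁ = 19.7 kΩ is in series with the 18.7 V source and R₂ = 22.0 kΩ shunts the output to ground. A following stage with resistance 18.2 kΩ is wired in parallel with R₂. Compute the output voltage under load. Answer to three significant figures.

The load sits in parallel with R₂: R₂‖R_L = (22.0 × 18.2) / (22.0 + 18.2) = 9.960 kΩ.
V_out = 18.7 × 9.960 / (19.7 + 9.960) = 18.7 × 9.960/29.66 = 6.28 V.

V_out ≈ 6.28 V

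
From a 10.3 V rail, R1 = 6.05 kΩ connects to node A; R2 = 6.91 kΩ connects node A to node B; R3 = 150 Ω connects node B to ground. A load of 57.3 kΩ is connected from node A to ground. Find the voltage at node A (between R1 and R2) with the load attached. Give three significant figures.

V ≈ 5.25 V

Below node A the series string R2+R3 = 7060 Ω sits in parallel with the 57300 Ω load: 6286 Ω.
V_A = 10.3 × 6286/(6050 + 6286) = 5.25 V.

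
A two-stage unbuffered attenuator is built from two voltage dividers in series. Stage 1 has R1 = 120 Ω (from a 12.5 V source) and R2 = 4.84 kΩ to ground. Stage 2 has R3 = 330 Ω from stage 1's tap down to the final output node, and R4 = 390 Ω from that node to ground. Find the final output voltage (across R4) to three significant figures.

V_out ≈ 5.68 V

Stage 2 presents R3+R4 = 720.0 Ω as a load on stage 1's tap.
Stage 1's lower leg becomes R2‖(R3+R4) = 626.8 Ω, so V_mid = 12.5 × 626.8/746.8 = 10.49 V.
Stage 2 is itself unloaded: V_out = V_mid × R4/(R3+R4) = 10.49 × 390/720.0 = 5.68 V.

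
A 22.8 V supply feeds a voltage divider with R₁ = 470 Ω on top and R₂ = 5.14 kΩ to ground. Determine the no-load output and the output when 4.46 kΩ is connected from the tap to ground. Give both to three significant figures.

Unloaded: 20.9 V; loaded: 19.1 V

Open-circuit: V = 22.8 × 5140/(470 + 5140) = 20.9 V.
With the load, R₂ becomes R₂‖R_L = 2388 Ω, so V = 22.8 × 2388/2858 = 19.1 V.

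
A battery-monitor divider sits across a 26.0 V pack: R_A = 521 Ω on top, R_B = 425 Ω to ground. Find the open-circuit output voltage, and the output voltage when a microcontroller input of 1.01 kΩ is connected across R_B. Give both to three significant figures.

Unloaded: 11.7 V; loaded: 9.48 V

Open-circuit: V = 26.0 × 425/(521 + 425) = 11.7 V.
With the load, R_B becomes R_B‖R_L = 299.1 Ω, so V = 26.0 × 299.1/820.1 = 9.48 V.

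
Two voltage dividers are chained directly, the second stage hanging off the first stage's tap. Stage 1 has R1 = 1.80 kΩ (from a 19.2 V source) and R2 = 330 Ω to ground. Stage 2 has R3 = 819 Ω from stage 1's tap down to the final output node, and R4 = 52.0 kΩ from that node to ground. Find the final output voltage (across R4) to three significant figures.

Stage 2 presents R3+R4 = 52820 Ω as a load on stage 1's tap.
Stage 1's lower leg becomes R2‖(R3+R4) = 328.0 Ω, so V_mid = 19.2 × 328.0/2128 = 2.959 V.
Stage 2 is itself unloaded: V_out = V_mid × R4/(R3+R4) = 2.959 × 52000/52820 = 2.91 V.

V_out ≈ 2.91 V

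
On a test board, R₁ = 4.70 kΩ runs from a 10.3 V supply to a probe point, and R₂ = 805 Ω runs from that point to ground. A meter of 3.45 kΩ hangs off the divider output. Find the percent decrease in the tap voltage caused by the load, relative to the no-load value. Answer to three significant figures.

Unloaded V = 10.3 × 805/5505 = 1.506 V.
Loaded: R₂‖R_L = 652.7 Ω, giving V = 10.3 × 652.7/5353 = 1.256 V.
Drop = (1.506 − 1.256) / 1.506 = 16.6 %.

16.6 %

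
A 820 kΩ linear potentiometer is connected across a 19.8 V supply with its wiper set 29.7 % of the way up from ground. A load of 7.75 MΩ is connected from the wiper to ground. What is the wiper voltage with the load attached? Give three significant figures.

V ≈ 5.75 V

The wiper splits the pot into (1−α)R = 576.5 kΩ above and αR = 243.5 kΩ below.
Lower section ‖ load = 236.1 kΩ.
V_wiper = 19.8 × 236.1/(576.5 + 236.1) = 5.75 V.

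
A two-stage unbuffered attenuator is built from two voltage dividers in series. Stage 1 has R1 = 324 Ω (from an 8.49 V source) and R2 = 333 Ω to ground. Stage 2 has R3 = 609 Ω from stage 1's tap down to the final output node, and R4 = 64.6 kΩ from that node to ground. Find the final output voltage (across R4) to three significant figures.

Stage 2 presents R3+R4 = 65210 Ω as a load on stage 1's tap.
Stage 1's lower leg becomes R2‖(R3+R4) = 331.3 Ω, so V_mid = 8.49 × 331.3/655.3 = 4.292 V.
Stage 2 is itself unloaded: V_out = V_mid × R4/(R3+R4) = 4.292 × 64600/65210 = 4.25 V.

V_out ≈ 4.25 V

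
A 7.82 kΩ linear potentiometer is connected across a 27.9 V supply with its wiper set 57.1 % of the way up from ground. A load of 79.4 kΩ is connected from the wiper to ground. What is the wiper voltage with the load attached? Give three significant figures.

V ≈ 15.6 V

The wiper splits the pot into (1−α)R = 3.355 kΩ above and αR = 4.465 kΩ below.
Lower section ‖ load = 4.227 kΩ.
V_wiper = 27.9 × 4.227/(3.355 + 4.227) = 15.6 V.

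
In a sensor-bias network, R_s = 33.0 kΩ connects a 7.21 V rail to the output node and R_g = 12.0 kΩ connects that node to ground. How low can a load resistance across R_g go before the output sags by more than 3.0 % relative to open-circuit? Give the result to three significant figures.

Output resistance R_th = R_s‖R_g = (33.0 × 12.0)/45.00 = 8.800 kΩ.
The fractional drop is R_th/(R_th + R_L); requiring this ≤ 0.0300 gives R_L ≥ R_th(1/0.0300 − 1) = 8.800 × 32.33 = 285 kΩ.

R_L(min) ≈ 285 kΩ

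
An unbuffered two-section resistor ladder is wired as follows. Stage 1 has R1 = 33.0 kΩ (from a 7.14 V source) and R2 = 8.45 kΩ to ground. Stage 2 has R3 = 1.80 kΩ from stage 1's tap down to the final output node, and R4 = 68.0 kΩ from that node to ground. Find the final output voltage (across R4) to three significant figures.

Stage 2 presents R3+R4 = 69.80 kΩ as a load on stage 1's tap.
Stage 1's lower leg becomes R2‖(R3+R4) = 7.538 kΩ, so V_mid = 7.14 × 7.538/40.54 = 1.328 V.
Stage 2 is itself unloaded: V_out = V_mid × R4/(R3+R4) = 1.328 × 68.0/69.80 = 1.29 V.

V_out ≈ 1.29 V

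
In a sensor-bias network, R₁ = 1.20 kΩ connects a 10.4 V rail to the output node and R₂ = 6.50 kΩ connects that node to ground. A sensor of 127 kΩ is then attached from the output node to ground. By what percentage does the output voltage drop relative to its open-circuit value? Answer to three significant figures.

The divider's output (Thévenin) resistance is R₁‖R₂ = 1.013 kΩ.
Fractional drop under load = R_th/(R_th + R_L) = 1.013 / (1.013 + 127) = 0.007913.
So the output falls by 0.791 %.

0.791 %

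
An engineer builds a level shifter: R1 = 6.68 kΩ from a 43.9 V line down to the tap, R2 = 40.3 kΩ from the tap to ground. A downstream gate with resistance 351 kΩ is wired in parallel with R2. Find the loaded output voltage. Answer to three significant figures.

V_out ≈ 37.1 V

The load sits in parallel with R2: R2‖R_L = (40.3 × 351) / (40.3 + 351) = 36.15 kΩ.
V_out = 43.9 × 36.15 / (6.68 + 36.15) = 43.9 × 36.15/42.83 = 37.1 V.
(Unloaded it would have been 37.7 V.)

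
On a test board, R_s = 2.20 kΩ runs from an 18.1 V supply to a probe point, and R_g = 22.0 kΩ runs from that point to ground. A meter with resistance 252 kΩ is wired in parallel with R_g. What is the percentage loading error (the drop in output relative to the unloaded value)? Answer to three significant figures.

The divider's output (Thévenin) resistance is R_s‖R_g = 2.000 kΩ.
Fractional drop under load = R_th/(R_th + R_L) = 2.000 / (2.000 + 252) = 0.007874.
So the output falls by 0.787 %.

0.787 %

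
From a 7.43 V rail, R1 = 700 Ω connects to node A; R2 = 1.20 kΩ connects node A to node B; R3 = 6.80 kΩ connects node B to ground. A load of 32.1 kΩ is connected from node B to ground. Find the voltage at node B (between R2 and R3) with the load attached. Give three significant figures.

V ≈ 5.55 V

At node B, R3 is in parallel with the load: R3‖R_L = 5611 Ω.
Below node A the resistance is R2 + (R3‖R_L) = 6811 Ω, so V_A = 7.43 × 6811/7511 = 6.738 V.
Then V_B = V_A × (R3‖R_L)/(R2 + R3‖R_L) = 6.738 × 5611/6811 = 5.55 V.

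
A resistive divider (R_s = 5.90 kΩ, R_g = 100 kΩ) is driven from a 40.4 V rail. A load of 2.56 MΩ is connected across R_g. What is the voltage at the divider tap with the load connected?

The load sits in parallel with R_g: R_g‖R_L = (100 × 2560) / (100 + 2560) = 96.24 kΩ.
V_out = 40.4 × 96.24 / (5.90 + 96.24) = 40.4 × 96.24/102.1 = 38.1 V.

V_out ≈ 38.1 V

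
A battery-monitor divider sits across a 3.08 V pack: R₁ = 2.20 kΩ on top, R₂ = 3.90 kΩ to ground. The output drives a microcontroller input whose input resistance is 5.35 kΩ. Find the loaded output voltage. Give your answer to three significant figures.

V_out ≈ 1.56 V

The load sits in parallel with R₂: R₂‖R_L = (3.90 × 5.35) / (3.90 + 5.35) = 2.256 kΩ.
V_out = 3.08 × 2.256 / (2.20 + 2.256) = 3.08 × 2.256/4.456 = 1.56 V.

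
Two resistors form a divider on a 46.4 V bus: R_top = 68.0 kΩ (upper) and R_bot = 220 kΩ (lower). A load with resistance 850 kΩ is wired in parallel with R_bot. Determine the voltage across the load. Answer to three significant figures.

V_out ≈ 33.4 V

The load sits in parallel with R_bot: R_bot‖R_L = (220 × 850) / (220 + 850) = 174.8 kΩ.
V_out = 46.4 × 174.8 / (68.0 + 174.8) = 46.4 × 174.8/242.8 = 33.4 V.
(Unloaded it would have been 35.4 V.)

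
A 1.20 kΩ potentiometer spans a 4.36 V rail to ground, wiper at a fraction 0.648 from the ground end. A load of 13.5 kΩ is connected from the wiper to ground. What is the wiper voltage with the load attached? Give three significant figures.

V ≈ 2.77 V

The wiper splits the pot into (1−α)R = 422.4 Ω above and αR = 777.6 Ω below.
Lower section ‖ load = 735.2 Ω.
V_wiper = 4.36 × 735.2/(422.4 + 735.2) = 2.77 V.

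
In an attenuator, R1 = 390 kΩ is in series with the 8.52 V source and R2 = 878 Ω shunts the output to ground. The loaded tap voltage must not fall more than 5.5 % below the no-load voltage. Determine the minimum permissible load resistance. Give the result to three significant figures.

Output resistance R_th = R1‖R2 = (390000 × 878)/390900 = 876.0 Ω.
The fractional drop is R_th/(R_th + R_L); requiring this ≤ 0.0550 gives R_L ≥ R_th(1/0.0550 − 1) = 876.0 × 17.18 = 15.1 kΩ.

R_L(min) ≈ 15.1 kΩ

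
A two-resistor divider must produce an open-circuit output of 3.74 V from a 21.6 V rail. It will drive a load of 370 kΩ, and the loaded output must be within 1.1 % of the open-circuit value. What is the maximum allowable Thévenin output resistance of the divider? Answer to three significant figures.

Loading drop = R_th/(R_th + R_L) ≤ 0.0110, so R_th ≤ R_L · ε/(1−ε) = 370 kΩ × 0.0110/0.9890 = 4.12 kΩ.
(Any R1, R2 with R2/(R1+R2) = 0.173 and R1‖R2 ≤ 4.12 kΩ will meet the spec.)

R_th ≤ 4.12 kΩ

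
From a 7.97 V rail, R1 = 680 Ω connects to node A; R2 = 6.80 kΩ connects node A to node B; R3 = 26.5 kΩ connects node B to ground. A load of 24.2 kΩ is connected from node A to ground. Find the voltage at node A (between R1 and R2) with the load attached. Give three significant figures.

V ≈ 7.60 V

Below node A the series string R2+R3 = 33300 Ω sits in parallel with the 24200 Ω load: 14010 Ω.
V_A = 7.97 × 14010/(680 + 14010) = 7.60 V.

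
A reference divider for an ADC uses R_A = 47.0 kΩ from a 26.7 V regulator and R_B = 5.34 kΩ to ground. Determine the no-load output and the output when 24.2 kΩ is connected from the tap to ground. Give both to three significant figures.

Unloaded: 2.72 V; loaded: 2.27 V

Open-circuit: V = 26.7 × 5.34/(47.0 + 5.34) = 2.72 V.
With the load, R_B becomes R_B‖R_L = 4.375 kΩ, so V = 26.7 × 4.375/51.37 = 2.27 V.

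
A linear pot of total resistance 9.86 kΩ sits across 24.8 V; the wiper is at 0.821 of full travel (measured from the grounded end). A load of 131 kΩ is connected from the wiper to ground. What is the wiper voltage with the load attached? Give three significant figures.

V ≈ 20.1 V

The wiper splits the pot into (1−α)R = 1.765 kΩ above and αR = 8.095 kΩ below.
Lower section ‖ load = 7.624 kΩ.
V_wiper = 24.8 × 7.624/(1.765 + 7.624) = 20.1 V.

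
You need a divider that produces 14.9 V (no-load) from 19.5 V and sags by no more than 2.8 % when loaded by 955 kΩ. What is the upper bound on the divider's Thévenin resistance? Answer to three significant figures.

R_th ≤ 27.5 kΩ

Loading drop = R_th/(R_th + R_L) ≤ 0.0280, so R_th ≤ R_L · ε/(1−ε) = 955 kΩ × 0.0280/0.9720 = 27.5 kΩ.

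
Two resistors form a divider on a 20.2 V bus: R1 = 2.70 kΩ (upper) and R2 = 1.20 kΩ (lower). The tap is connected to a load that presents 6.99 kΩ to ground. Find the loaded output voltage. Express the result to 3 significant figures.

The load sits in parallel with R2: R2‖R_L = (1.20 × 6.99) / (1.20 + 6.99) = 1.024 kΩ.
V_out = 20.2 × 1.024 / (2.70 + 1.024) = 20.2 × 1.024/3.724 = 5.56 V.

V_out ≈ 5.56 V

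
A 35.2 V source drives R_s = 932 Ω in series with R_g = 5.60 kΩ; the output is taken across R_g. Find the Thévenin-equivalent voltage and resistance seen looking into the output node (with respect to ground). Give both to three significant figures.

V_th is the open-circuit tap voltage: 35.2 × 5600/(932 + 5600) = 30.2 V.
With the supply zeroed, R_s and R_g appear in parallel from the tap: R_th = R_s‖R_g = (932 × 5600)/6532 = 799 Ω.

V_th = 30.2 V, R_th = 799 Ω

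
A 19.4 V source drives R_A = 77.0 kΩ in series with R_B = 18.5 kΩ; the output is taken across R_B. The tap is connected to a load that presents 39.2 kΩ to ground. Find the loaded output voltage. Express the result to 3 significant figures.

The load sits in parallel with R_B: R_B‖R_L = (18.5 × 39.2) / (18.5 + 39.2) = 12.57 kΩ.
V_out = 19.4 × 12.57 / (77.0 + 12.57) = 19.4 × 12.57/89.57 = 2.72 V.

V_out ≈ 2.72 V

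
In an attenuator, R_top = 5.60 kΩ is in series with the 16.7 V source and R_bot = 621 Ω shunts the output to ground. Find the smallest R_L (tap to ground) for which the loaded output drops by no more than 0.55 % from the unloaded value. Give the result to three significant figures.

R_L(min) ≈ 101 kΩ

Output resistance R_th = R_top‖R_bot = (5600 × 621)/6221 = 559.0 Ω.
The fractional drop is R_th/(R_th + R_L); requiring this ≤ 0.00550 gives R_L ≥ R_th(1/0.00550 − 1) = 559.0 × 180.8 = 101 kΩ.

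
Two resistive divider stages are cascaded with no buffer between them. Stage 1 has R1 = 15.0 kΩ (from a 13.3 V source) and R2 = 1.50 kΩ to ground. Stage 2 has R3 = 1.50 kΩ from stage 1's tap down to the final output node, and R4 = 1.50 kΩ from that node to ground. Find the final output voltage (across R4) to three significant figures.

Stage 2 presents R3+R4 = 3.000 kΩ as a load on stage 1's tap.
Stage 1's lower leg becomes R2‖(R3+R4) = 1.000 kΩ, so V_mid = 13.3 × 1.000/16.00 = 0.8313 V.
Stage 2 is itself unloaded: V_out = V_mid × R4/(R3+R4) = 0.8313 × 1.50/3.000 = 0.416 V.

V_out ≈ 0.416 V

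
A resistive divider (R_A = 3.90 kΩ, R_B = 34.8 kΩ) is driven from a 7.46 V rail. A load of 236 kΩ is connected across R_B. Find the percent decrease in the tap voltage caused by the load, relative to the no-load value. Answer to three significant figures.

The divider's output (Thévenin) resistance is R_A‖R_B = 3.507 kΩ.
Fractional drop under load = R_th/(R_th + R_L) = 3.507 / (3.507 + 236) = 0.01464.
So the output falls by 1.46 %.

1.46 %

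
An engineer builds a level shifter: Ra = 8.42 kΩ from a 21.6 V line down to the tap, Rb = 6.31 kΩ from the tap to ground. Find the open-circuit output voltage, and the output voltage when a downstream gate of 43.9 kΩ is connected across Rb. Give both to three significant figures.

Unloaded: 9.25 V; loaded: 8.55 V

Open-circuit: V = 21.6 × 6.31/(8.42 + 6.31) = 9.25 V.
With the load, Rb becomes Rb‖R_L = 5.517 kΩ, so V = 21.6 × 5.517/13.94 = 8.55 V.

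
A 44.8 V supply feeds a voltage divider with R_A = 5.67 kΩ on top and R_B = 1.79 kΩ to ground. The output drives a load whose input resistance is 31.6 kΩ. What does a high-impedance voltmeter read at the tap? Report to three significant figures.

The load sits in parallel with R_B: R_B‖R_L = (1.79 × 31.6) / (1.79 + 31.6) = 1.694 kΩ.
V_out = 44.8 × 1.694 / (5.67 + 1.694) = 44.8 × 1.694/7.364 = 10.3 V.

V_out ≈ 10.3 V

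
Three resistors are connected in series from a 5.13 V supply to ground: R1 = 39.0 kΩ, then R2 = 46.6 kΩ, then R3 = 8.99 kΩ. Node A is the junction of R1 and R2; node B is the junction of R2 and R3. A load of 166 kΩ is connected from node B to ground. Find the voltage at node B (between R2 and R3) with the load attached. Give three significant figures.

At node B, R3 is in parallel with the load: R3‖R_L = 8.528 kΩ.
Below node A the resistance is R2 + (R3‖R_L) = 55.13 kΩ, so V_A = 5.13 × 55.13/94.13 = 3.004 V.
Then V_B = V_A × (R3‖R_L)/(R2 + R3‖R_L) = 3.004 × 8.528/55.13 = 0.465 V.

V ≈ 0.465 V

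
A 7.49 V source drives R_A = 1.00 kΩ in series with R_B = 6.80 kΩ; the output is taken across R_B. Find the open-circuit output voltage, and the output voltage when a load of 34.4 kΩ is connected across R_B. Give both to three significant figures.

Unloaded: 6.53 V; loaded: 6.37 V

Open-circuit: V = 7.49 × 6.80/(1.00 + 6.80) = 6.53 V.
With the load, R_B becomes R_B‖R_L = 5.678 kΩ, so V = 7.49 × 5.678/6.678 = 6.37 V.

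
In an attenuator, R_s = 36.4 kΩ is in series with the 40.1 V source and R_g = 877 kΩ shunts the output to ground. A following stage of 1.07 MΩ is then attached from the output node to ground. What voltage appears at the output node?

The load sits in parallel with R_g: R_g‖R_L = (877 × 1070) / (877 + 1070) = 482.0 kΩ.
V_out = 40.1 × 482.0 / (36.4 + 482.0) = 40.1 × 482.0/518.4 = 37.3 V.
(Unloaded it would have been 38.5 V.)

V_out ≈ 37.3 V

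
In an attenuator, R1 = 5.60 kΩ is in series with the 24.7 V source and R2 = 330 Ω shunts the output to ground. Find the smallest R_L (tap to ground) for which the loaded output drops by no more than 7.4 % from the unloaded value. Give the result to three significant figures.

Output resistance R_th = R1‖R2 = (5600 × 330)/5930 = 311.6 Ω.
The fractional drop is R_th/(R_th + R_L); requiring this ≤ 0.0740 gives R_L ≥ R_th(1/0.0740 − 1) = 311.6 × 12.51 = 3.90 kΩ.

R_L(min) ≈ 3.90 kΩ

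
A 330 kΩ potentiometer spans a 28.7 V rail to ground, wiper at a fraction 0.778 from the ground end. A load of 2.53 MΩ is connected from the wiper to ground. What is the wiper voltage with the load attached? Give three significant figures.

V ≈ 21.8 V

The wiper splits the pot into (1−α)R = 73.26 kΩ above and αR = 256.7 kΩ below.
Lower section ‖ load = 233.1 kΩ.
V_wiper = 28.7 × 233.1/(73.26 + 233.1) = 21.8 V.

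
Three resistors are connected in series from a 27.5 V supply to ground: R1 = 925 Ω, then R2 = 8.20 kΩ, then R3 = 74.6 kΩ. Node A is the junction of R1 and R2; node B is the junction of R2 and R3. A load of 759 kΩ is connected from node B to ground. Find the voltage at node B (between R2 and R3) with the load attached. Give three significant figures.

V ≈ 24.2 V

At node B, R3 is in parallel with the load: R3‖R_L = 67920 Ω.
Below node A the resistance is R2 + (R3‖R_L) = 76120 Ω, so V_A = 27.5 × 76120/77050 = 27.17 V.
Then V_B = V_A × (R3‖R_L)/(R2 + R3‖R_L) = 27.17 × 67920/76120 = 24.2 V.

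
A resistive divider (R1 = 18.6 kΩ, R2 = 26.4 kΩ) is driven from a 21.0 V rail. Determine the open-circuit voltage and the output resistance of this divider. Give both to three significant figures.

V_th is the open-circuit tap voltage: 21.0 × 26.4/(18.6 + 26.4) = 12.3 V.
With the supply zeroed, R1 and R2 appear in parallel from the tap: R_th = R1‖R2 = (18.6 × 26.4)/45.00 = 10.9 kΩ.

V_th = 12.3 V, R_th = 10.9 kΩ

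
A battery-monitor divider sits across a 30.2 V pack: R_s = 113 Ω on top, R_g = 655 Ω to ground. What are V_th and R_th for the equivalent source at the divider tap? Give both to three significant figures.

V_th is the open-circuit tap voltage: 30.2 × 655/(113 + 655) = 25.8 V.
With the supply zeroed, R_s and R_g appear in parallel from the tap: R_th = R_s‖R_g = (113 × 655)/768.0 = 96.4 Ω.

V_th = 25.8 V, R_th = 96.4 Ω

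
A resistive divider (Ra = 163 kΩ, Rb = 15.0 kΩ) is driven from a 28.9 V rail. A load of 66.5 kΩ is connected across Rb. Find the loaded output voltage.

The load sits in parallel with Rb: Rb‖R_L = (15.0 × 66.5) / (15.0 + 66.5) = 12.24 kΩ.
V_out = 28.9 × 12.24 / (163 + 12.24) = 28.9 × 12.24/175.2 = 2.02 V.
(Unloaded it would have been 2.44 V.)

V_out ≈ 2.02 V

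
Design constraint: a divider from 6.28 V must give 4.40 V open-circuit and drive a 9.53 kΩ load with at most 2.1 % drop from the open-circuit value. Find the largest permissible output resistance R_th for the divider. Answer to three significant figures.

R_th ≤ 204 Ω

Loading drop = R_th/(R_th + R_L) ≤ 0.0210, so R_th ≤ R_L · ε/(1−ε) = 9.53 kΩ × 0.0210/0.9790 = 204 Ω.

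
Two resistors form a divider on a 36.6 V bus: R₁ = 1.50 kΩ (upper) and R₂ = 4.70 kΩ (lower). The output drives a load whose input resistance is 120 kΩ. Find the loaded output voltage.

V_out ≈ 27.5 V

The load sits in parallel with R₂: R₂‖R_L = (4.70 × 120) / (4.70 + 120) = 4.523 kΩ.
V_out = 36.6 × 4.523 / (1.50 + 4.523) = 36.6 × 4.523/6.023 = 27.5 V.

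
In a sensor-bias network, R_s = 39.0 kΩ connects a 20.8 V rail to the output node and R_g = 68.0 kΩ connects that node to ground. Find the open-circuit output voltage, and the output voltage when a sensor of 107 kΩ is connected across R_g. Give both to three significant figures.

Unloaded: 13.2 V; loaded: 10.7 V

Open-circuit: V = 20.8 × 68.0/(39.0 + 68.0) = 13.2 V.
With the load, R_g becomes R_g‖R_L = 41.58 kΩ, so V = 20.8 × 41.58/80.58 = 10.7 V.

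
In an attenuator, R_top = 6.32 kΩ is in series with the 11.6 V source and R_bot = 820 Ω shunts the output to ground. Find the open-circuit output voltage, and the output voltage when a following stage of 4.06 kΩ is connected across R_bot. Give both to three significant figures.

Unloaded: 1.33 V; loaded: 1.13 V

Open-circuit: V = 11.6 × 820/(6320 + 820) = 1.33 V.
With the load, R_bot becomes R_bot‖R_L = 682.2 Ω, so V = 11.6 × 682.2/7002 = 1.13 V.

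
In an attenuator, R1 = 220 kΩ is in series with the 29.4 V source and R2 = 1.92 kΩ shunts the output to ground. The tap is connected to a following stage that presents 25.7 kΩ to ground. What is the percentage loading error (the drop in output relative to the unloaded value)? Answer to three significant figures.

6.90 %

The divider's output (Thévenin) resistance is R1‖R2 = 1.903 kΩ.
Fractional drop under load = R_th/(R_th + R_L) = 1.903 / (1.903 + 25.7) = 0.06895.
So the output falls by 6.90 %.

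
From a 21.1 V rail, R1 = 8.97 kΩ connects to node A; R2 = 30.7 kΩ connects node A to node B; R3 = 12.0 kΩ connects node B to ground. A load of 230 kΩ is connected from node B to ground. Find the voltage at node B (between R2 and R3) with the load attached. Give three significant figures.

At node B, R3 is in parallel with the load: R3‖R_L = 11.40 kΩ.
Below node A the resistance is R2 + (R3‖R_L) = 42.10 kΩ, so V_A = 21.1 × 42.10/51.07 = 17.39 V.
Then V_B = V_A × (R3‖R_L)/(R2 + R3‖R_L) = 17.39 × 11.40/42.10 = 4.71 V.

V ≈ 4.71 V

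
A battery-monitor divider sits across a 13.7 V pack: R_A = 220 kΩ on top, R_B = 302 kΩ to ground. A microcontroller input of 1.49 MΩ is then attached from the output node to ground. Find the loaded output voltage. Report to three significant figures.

V_out ≈ 7.30 V

The load sits in parallel with R_B: R_B‖R_L = (302 × 1490) / (302 + 1490) = 251.1 kΩ.
V_out = 13.7 × 251.1 / (220 + 251.1) = 13.7 × 251.1/471.1 = 7.30 V.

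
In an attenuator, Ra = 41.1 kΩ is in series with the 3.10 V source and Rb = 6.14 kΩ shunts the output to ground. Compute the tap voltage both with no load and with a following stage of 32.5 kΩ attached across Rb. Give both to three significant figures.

Unloaded: 0.403 V; loaded: 0.346 V

Open-circuit: V = 3.10 × 6.14/(41.1 + 6.14) = 0.403 V.
With the load, Rb becomes Rb‖R_L = 5.164 kΩ, so V = 3.10 × 5.164/46.26 = 0.346 V.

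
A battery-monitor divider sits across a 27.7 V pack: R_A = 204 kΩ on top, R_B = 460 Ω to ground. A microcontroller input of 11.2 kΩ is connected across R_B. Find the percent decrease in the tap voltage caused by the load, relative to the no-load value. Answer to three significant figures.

3.94 %

The divider's output (Thévenin) resistance is R_A‖R_B = 459.0 Ω.
Fractional drop under load = R_th/(R_th + R_L) = 459.0 / (459.0 + 11200) = 0.03937.
So the output falls by 3.94 %.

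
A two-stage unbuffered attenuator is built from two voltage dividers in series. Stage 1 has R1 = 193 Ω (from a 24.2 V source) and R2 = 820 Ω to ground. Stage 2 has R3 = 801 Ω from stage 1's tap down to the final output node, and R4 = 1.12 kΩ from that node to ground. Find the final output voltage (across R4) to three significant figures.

Stage 2 presents R3+R4 = 1921 Ω as a load on stage 1's tap.
Stage 1's lower leg becomes R2‖(R3+R4) = 574.7 Ω, so V_mid = 24.2 × 574.7/767.7 = 18.12 V.
Stage 2 is itself unloaded: V_out = V_mid × R4/(R3+R4) = 18.12 × 1120/1921 = 10.6 V.

V_out ≈ 10.6 V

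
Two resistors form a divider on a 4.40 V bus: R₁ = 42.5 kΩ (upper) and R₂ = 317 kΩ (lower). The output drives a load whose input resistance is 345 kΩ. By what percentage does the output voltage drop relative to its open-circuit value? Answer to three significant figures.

9.80 %

The divider's output (Thévenin) resistance is R₁‖R₂ = 37.48 kΩ.
Fractional drop under load = R_th/(R_th + R_L) = 37.48 / (37.48 + 345) = 0.09798.
So the output falls by 9.80 %.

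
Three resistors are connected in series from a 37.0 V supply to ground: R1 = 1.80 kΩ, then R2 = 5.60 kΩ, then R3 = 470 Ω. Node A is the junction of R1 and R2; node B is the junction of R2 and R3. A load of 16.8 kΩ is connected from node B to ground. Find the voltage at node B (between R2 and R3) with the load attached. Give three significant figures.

V ≈ 2.15 V

At node B, R3 is in parallel with the load: R3‖R_L = 457.2 Ω.
Below node A the resistance is R2 + (R3‖R_L) = 6057 Ω, so V_A = 37.0 × 6057/7857 = 28.52 V.
Then V_B = V_A × (R3‖R_L)/(R2 + R3‖R_L) = 28.52 × 457.2/6057 = 2.15 V.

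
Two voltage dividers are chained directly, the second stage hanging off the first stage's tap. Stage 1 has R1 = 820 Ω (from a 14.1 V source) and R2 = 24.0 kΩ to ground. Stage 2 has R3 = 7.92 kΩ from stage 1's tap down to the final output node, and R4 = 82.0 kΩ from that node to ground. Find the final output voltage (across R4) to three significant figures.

V_out ≈ 12.3 V

Stage 2 presents R3+R4 = 89920 Ω as a load on stage 1's tap.
Stage 1's lower leg becomes R2‖(R3+R4) = 18940 Ω, so V_mid = 14.1 × 18940/19760 = 13.51 V.
Stage 2 is itself unloaded: V_out = V_mid × R4/(R3+R4) = 13.51 × 82000/89920 = 12.3 V.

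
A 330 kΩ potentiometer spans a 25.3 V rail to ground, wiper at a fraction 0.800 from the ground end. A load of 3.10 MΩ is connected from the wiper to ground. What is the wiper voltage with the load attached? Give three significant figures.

V ≈ 19.9 V

The wiper splits the pot into (1−α)R = 66.00 kΩ above and αR = 264.0 kΩ below.
Lower section ‖ load = 243.3 kΩ.
V_wiper = 25.3 × 243.3/(66.00 + 243.3) = 19.9 V.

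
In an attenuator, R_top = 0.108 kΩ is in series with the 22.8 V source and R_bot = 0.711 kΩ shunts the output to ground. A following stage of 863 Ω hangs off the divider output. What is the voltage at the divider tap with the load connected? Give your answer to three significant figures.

V_out ≈ 17.9 V

The load sits in parallel with R_bot: R_bot‖R_L = (711 × 863) / (711 + 863) = 389.8 Ω.
V_out = 22.8 × 389.8 / (108 + 389.8) = 22.8 × 389.8/497.8 = 17.9 V.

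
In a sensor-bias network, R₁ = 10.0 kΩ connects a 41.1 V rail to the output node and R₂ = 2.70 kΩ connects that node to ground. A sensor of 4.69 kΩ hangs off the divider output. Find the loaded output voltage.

V_out ≈ 6.01 V

The load sits in parallel with R₂: R₂‖R_L = (2.70 × 4.69) / (2.70 + 4.69) = 1.714 kΩ.
V_out = 41.1 × 1.714 / (10.0 + 1.714) = 41.1 × 1.714/11.71 = 6.01 V.
(Unloaded it would have been 8.74 V.)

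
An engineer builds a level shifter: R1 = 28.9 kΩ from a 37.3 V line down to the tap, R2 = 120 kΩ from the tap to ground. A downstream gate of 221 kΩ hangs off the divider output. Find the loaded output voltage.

The load sits in parallel with R2: R2‖R_L = (120 × 221) / (120 + 221) = 77.77 kΩ.
V_out = 37.3 × 77.77 / (28.9 + 77.77) = 37.3 × 77.77/106.7 = 27.2 V.
(Unloaded it would have been 30.1 V.)

V_out ≈ 27.2 V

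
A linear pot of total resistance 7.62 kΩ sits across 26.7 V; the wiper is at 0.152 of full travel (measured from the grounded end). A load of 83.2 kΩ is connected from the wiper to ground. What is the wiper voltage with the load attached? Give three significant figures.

The wiper splits the pot into (1−α)R = 6.462 kΩ above and αR = 1.158 kΩ below.
Lower section ‖ load = 1.142 kΩ.
V_wiper = 26.7 × 1.142/(6.462 + 1.142) = 4.01 V.

V ≈ 4.01 V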